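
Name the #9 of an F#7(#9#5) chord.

G##

Root of F#7(#9#5) = F#. The 9th is an augmented 9th: F# up an augmented 9th → G##.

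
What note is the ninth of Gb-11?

Gb-11 is built on G♭; its 9th is a major 9th above the root.
A second above G uses the letter A, and the major 9th above G♭ is A♭.

A♭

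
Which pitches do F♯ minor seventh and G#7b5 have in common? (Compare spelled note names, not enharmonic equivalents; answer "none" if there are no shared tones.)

F♯ minor seventh: F♯ A C♯ E
G#7b5: G♯ B♯ D F♯
Common to both → F♯.

F♯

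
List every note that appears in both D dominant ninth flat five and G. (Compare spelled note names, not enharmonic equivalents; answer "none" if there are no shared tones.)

D

D dominant ninth flat five = D, F#, Ab, C, E.
G = G, B, D.
Shared: D.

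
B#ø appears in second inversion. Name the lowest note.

F#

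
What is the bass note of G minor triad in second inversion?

D

G minor triad in root position is G–B-flat–D.
Second inversion places the fifth in the bass, which is D.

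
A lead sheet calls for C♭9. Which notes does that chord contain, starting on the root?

Cb – Eb – Gb – Bbb – Db

C♭9 is a dominant ninth built on Cb.
- root: Cb
- major 3rd: Eb
- perfect 5th: Gb
- minor 7th: Bbb
- major 9th: Db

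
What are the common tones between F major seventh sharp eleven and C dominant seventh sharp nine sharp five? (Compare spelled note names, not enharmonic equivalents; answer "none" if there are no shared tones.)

F major seventh sharp eleven: F A C E B
C dominant seventh sharp nine sharp five: C E G-sharp B-flat D-sharp
Common to both → C, E.

C  E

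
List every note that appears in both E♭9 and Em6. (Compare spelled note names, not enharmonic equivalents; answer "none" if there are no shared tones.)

G

E♭9: Eb G Bb Db F
Em6: E G B C#
Common to both → G.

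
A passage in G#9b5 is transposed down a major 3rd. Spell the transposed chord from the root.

G♯ down a major 3rd → E. New chord: E dominant ninth flat five.
Root: E
Major 3rd (3rd): G♯
Diminished 5th (5th): B♭
Minor 7th (7th): D
Major 9th (9th): F♯

E, G♯, B♭, D, F♯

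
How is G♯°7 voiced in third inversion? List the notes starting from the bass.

In root position, G♯°7 is G#–B–D–F.
Third inversion puts the seventh (F) in the bass.

F – G# – B – D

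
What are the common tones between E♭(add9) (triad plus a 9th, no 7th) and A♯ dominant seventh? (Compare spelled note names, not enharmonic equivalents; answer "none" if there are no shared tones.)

E♭(add9): E♭ G B♭ F
A♯ dominant seventh: A♯ C𝄪 E♯ G♯
Common to both → none.

none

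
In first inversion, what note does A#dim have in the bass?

A#dim in root position is A#–C#–E.
First inversion places the third in the bass, which is C#.

C#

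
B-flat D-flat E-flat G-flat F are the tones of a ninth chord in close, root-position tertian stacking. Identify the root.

Stacking in thirds gives E-flat – G-flat – B-flat – D-flat – F, so E-flat is the root — E-flat minor ninth.

E-flat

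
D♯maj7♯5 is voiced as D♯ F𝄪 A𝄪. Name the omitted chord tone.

C𝄪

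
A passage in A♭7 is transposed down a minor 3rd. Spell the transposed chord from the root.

F, A, C, Eb

Transposed root: Ab → F (minor 3rd down). So we spell F dominant seventh:
Root: F
Major 3rd (3rd): A
Perfect 5th (5th): C
Minor 7th (7th): Eb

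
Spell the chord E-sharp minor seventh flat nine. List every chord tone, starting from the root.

E-sharp minor seventh flat nine: minor seventh flat nine on E-sharp.
E-sharp — root
G-sharp — minor 3rd
B-sharp — perfect 5th
D-sharp — minor 7th
F-sharp — minor 9th

E-sharp, G-sharp, B-sharp, D-sharp, F-sharp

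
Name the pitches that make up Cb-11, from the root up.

Cb-11: minor eleventh on Cb.
Cb — root
Ebb — minor 3rd
Gb — perfect 5th
Bbb — minor 7th
Db — major 9th
Fb — perfect 11th

Cb – Ebb – Gb – Bbb – Db – Fb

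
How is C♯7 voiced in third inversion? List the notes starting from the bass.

C♯7 = C#–E#–G#–B; third inversion → seventh (B) lowest.

B – C# – E# – G#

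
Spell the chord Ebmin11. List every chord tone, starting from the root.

Eb – Gb – Bb – Db – F – Ab

Ebmin11: minor eleventh on Eb.
root → Eb
3rd (minor 3rd) → Gb
5th (perfect 5th) → Bb
7th (minor 7th) → Db
9th (major 9th) → F
11th (perfect 11th) → Ab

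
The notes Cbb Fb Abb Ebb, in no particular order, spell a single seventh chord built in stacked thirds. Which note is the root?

Fb

Stacking in thirds gives Fb – Abb – Cbb – Ebb, so Fb is the root — Fb half-diminished seventh.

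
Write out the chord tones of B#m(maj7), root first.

B# – D# – F## – A##

B#m(maj7) is a minor-major seventh built on B#.
Root: B#
Minor 3rd (3rd): D#
Perfect 5th (5th): F##
Major 7th (7th): A##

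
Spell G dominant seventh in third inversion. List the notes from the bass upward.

In root position, G dominant seventh is G–B–D–F.
Third inversion puts the seventh (F) in the bass.

F – G – B – D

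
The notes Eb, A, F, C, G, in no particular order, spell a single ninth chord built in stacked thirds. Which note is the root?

F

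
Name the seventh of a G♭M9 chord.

F

G♭M9 is built on Gb; its 7th is a major 7th above the root.
A seventh above G uses the letter F, and the major 7th above Gb is F.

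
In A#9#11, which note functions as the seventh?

A#9#11 is built on A#; its 7th is a minor 7th above the root.
A seventh above A uses the letter G, and the minor 7th above A# is G#.

G#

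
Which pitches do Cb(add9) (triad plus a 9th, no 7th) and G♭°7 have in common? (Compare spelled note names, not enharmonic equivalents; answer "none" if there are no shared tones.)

Cb(add9) = Cb, Eb, Gb, Db.
G♭°7 = Gb, Bbb, Dbb, Fbb.
Shared: Gb.

Gb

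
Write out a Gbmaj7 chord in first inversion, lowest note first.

In root position, Gbmaj7 is G♭–B♭–D♭–F.
First inversion puts the third (B♭) in the bass.

B♭ D♭ F G♭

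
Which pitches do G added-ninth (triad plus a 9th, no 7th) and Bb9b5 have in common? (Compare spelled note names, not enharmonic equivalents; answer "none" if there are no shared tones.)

D

G added-ninth: G B D A
Bb9b5: Bb D Fb Ab C
Common to both → D.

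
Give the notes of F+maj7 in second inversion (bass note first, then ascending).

C#, E, F, A

In root position, F+maj7 is F–A–C#–E.
Second inversion puts the fifth (C#) in the bass.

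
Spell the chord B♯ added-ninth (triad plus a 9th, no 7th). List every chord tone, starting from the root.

Root B-sharp, quality added-ninth:
Root: B-sharp
Major 3rd (3rd): D-double-sharp
Perfect 5th (5th): F-double-sharp
Major 9th (9th): C-double-sharp

B-sharp, D-double-sharp, F-double-sharp, C-double-sharp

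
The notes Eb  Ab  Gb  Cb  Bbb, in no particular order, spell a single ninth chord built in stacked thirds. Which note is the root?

Arranged so that each adjacent pair is a third by letter name: Ab – Cb – Eb – Gb – Bbb.
The bottom of that stack, Ab, is the root (this is Ab minor seventh flat nine).

Ab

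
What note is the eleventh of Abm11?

Abm11 is built on Ab; its 11th is a perfect 11th above the root.
A fourth above A uses the letter D, and the perfect 11th above Ab is Db.

Db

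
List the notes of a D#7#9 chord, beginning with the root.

D# – F## – A# – C# – E##

D#7#9 is a dominant seventh sharp nine built on D#.
- root: D#
- major 3rd: F##
- perfect 5th: A#
- minor 7th: C#
- augmented 9th: E##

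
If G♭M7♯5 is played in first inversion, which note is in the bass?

Bb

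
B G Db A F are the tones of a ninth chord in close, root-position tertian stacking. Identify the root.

Stacking in thirds gives G – B – Db – F – A, so G is the root — G dominant ninth flat five.

G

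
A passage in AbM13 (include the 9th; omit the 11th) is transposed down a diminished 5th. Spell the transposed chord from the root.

Transposed root: Ab → D (diminished 5th down). So we spell D major thirteenth:
D — root
F# — major 3rd
A — perfect 5th
C# — major 7th
E — major 9th
B — major 13th

D – F# – A – C# – E – B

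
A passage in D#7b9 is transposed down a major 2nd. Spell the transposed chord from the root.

D# down a major 2nd → C#. New chord: C# dominant seventh flat nine.
C# — root
E# — major 3rd
G# — perfect 5th
B — minor 7th
D — minor 9th

C#  E#  G#  B  D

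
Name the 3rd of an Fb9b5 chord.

Root of Fb9b5 = F♭. The 3rd is a major 3rd: F♭ up a major 3rd → A♭.

A♭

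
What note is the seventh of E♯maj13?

E♯maj13 is built on E♯; its 7th is a major 7th above the root.
A seventh above E uses the letter D, and the major 7th above E♯ is D𝄪.

D𝄪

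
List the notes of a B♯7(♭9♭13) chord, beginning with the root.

B♯7(♭9♭13): dominant seventh flat nine flat thirteen on B#.
root → B#
3rd (major 3rd) → D##
5th (perfect 5th) → F##
7th (minor 7th) → A#
9th (minor 9th) → C#
13th (minor 13th) → G#

B# – D## – F## – A# – C# – G#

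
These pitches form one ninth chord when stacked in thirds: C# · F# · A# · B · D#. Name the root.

B

Stacking in thirds gives B – D# – F# – A# – C#, so B is the root — B major ninth.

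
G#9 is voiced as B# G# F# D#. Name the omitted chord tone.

The full G#9 chord is G#, B#, D#, F#, A#.
Comparing with the voicing, the major 9th (9th) — A# — is absent.

A#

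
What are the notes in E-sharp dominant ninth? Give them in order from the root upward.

E-sharp dominant ninth is a dominant ninth built on E#.
E# — root
G## — major 3rd
B# — perfect 5th
D# — minor 7th
F## — major 9th

E# – G## – B# – D# – F##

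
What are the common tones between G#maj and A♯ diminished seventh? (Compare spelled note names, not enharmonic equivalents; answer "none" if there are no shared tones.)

none

G#maj = G#, B#, D#.
A♯ diminished seventh = A#, C#, E, G.
Shared: none.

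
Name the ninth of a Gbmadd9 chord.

Gbmadd9 is built on Gb; its 9th is a major 9th above the root.
A second above G uses the letter A, and the major 9th above Gb is Ab.

Ab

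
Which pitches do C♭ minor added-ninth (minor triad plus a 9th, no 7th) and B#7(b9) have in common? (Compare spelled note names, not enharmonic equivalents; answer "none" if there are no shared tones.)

none

C♭ minor added-ninth = Cb, Ebb, Gb, Db.
B#7(b9) = B#, D##, F##, A#, C#.
Shared: none.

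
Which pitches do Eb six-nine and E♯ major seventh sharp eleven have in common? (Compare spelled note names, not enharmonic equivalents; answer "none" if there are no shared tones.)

Eb six-nine: E♭ G B♭ C F
E♯ major seventh sharp eleven: E♯ G𝄪 B♯ D𝄪 A𝄪
Common to both → none.

none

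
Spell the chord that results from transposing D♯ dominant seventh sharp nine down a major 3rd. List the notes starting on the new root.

B D♯ F♯ A C𝄪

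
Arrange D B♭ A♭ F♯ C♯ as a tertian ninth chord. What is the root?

B♭

Arranged so that each adjacent pair is a third by letter name: B♭ – D – F♯ – A♭ – C♯.
The bottom of that stack, B♭, is the root (this is B♭ dominant seventh sharp nine sharp five).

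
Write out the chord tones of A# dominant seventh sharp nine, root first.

A-sharp C-double-sharp E-sharp G-sharp B-double-sharp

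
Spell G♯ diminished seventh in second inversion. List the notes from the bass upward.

D – F – G-sharp – B

G♯ diminished seventh = G-sharp–B–D–F; second inversion → fifth (D) lowest.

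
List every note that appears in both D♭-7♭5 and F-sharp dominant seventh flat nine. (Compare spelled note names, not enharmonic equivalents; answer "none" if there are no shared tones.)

none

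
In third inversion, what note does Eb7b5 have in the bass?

Db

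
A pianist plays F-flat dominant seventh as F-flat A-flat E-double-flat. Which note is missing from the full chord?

C-flat

The full F-flat dominant seventh chord is F-flat, A-flat, C-flat, E-double-flat.
Comparing with the voicing, the perfect 5th (5th) — C-flat — is absent.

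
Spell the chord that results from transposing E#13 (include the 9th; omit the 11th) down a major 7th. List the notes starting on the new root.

A major 7th down from E♯ is F♯, so the new chord is F♯ dominant thirteenth.
- root: F♯
- major 3rd: A♯
- perfect 5th: C♯
- minor 7th: E
- major 9th: G♯
- major 13th: D♯

F♯ – A♯ – C♯ – E – G♯ – D♯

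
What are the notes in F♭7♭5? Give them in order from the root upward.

F♭7♭5: dominant seventh flat five on Fb.
Fb — root
Ab — major 3rd
Cbb — diminished 5th
Ebb — minor 7th

Fb Ab Cbb Ebb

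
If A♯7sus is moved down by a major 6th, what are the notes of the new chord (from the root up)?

C# F# G# B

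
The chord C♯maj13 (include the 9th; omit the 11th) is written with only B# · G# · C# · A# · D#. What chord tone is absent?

C♯maj13 = C#, E#, G#, B#, D#, A#. The voicing lacks the 3rd (major 3rd), E#.

E#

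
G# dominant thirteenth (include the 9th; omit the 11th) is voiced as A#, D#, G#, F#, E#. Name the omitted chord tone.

B#

G# dominant thirteenth = G#, B#, D#, F#, A#, E#. The voicing lacks the 3rd (major 3rd), B#.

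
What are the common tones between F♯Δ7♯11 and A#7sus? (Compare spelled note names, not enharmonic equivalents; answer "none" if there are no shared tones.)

F♯Δ7♯11: F♯ A♯ C♯ E♯ B♯
A#7sus: A♯ D♯ E♯ G♯
Common to both → A♯, E♯.

A♯, E♯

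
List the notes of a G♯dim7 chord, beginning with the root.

G♯dim7 is a diminished seventh built on G#.
G# — root
B — minor 3rd
D — diminished 5th
F — diminished 7th

G#  B  D  F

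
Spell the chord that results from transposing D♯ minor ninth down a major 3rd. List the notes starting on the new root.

B – D – F-sharp – A – C-sharp

A major 3rd down from D-sharp is B, so the new chord is B minor ninth.
- root: B
- minor 3rd: D
- perfect 5th: F-sharp
- minor 7th: A
- major 9th: C-sharp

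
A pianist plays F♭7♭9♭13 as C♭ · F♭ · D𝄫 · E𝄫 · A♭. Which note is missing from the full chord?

The full F♭7♭9♭13 chord is F♭, A♭, C♭, E𝄫, G𝄫, D𝄫.
Comparing with the voicing, the minor 9th (9th) — G𝄫 — is absent.

G𝄫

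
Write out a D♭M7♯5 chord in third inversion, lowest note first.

In root position, D♭M7♯5 is Db–F–A–C.
Third inversion puts the seventh (C) in the bass.

C  Db  F  A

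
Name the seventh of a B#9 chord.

Root of B#9 = B#. The 7th is a minor 7th: B# up a minor 7th → A#.

A#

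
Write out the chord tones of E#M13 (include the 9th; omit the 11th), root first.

Root E♯, quality major thirteenth:
root → E♯
3rd (major 3rd) → G𝄪
5th (perfect 5th) → B♯
7th (major 7th) → D𝄪
9th (major 9th) → F𝄪
13th (major 13th) → C𝄪

E♯, G𝄪, B♯, D𝄪, F𝄪, C𝄪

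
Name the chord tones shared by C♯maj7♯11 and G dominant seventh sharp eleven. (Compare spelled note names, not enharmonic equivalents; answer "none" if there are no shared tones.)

C#

C♯maj7♯11 = C#, E#, G#, B#, F##.
G dominant seventh sharp eleven = G, B, D, F, C#.
Shared: C#.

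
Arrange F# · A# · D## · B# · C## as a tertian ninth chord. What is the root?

Stacking in thirds gives B# – D## – F# – A# – C##, so B# is the root — B# dominant ninth flat five.

B#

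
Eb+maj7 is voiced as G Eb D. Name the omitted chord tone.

The full Eb+maj7 chord is Eb, G, B, D.
Comparing with the voicing, the augmented 5th (5th) — B — is absent.

B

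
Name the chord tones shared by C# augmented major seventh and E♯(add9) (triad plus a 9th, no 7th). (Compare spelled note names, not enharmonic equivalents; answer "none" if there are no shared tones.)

C# augmented major seventh: C# E# G## B#
E♯(add9): E# G## B# F##
Common to both → E#, G##, B#.

E# G## B#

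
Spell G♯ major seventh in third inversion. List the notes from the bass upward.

In root position, G♯ major seventh is G♯–B♯–D♯–F𝄪.
Third inversion puts the seventh (F𝄪) in the bass.

F𝄪 – G♯ – B♯ – D♯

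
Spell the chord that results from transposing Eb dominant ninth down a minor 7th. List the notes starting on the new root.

F A C E-flat G

Transposed root: E-flat → F (minor 7th down). So we spell F dominant ninth:
Root: F
Major 3rd (3rd): A
Perfect 5th (5th): C
Minor 7th (7th): E-flat
Major 9th (9th): G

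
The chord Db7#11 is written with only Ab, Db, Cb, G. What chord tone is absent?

Db7#11 = Db, F, Ab, Cb, G. The voicing lacks the 3rd (major 3rd), F.

F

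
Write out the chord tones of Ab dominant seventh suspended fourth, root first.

Ab, Db, Eb, Gb

Ab dominant seventh suspended fourth: dominant seventh suspended fourth on Ab.
Ab — root
Db — perfect 4th
Eb — perfect 5th
Gb — minor 7th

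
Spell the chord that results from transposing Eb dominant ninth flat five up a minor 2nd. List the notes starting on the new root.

Transposed root: E-flat → F-flat (minor 2nd up). So we spell F-flat dominant ninth flat five:
- root: F-flat
- major 3rd: A-flat
- diminished 5th: C-double-flat
- minor 7th: E-double-flat
- major 9th: G-flat

F-flat, A-flat, C-double-flat, E-double-flat, G-flat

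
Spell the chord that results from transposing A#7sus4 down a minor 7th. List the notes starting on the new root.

A minor 7th down from A# is B#, so the new chord is B# dominant seventh suspended fourth.
Root: B#
Perfect 4th (4th): E#
Perfect 5th (5th): F##
Minor 7th (7th): A#

B#  E#  F##  A#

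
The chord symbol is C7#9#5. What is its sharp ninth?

D#

Root of C7#9#5 = C. The 9th is an augmented 9th: C up an augmented 9th → D#.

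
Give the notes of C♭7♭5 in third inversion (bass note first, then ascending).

C♭7♭5 = Cb–Eb–Gbb–Bbb; third inversion → seventh (Bbb) lowest.

Bbb, Cb, Eb, Gbb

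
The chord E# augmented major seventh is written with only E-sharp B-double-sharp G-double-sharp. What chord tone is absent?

D-double-sharp

E# augmented major seventh = E-sharp, G-double-sharp, B-double-sharp, D-double-sharp. The voicing lacks the 7th (major 7th), D-double-sharp.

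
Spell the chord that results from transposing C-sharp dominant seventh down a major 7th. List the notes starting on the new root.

A major 7th down from C-sharp is D, so the new chord is D dominant seventh.
Root: D
Major 3rd (3rd): F-sharp
Perfect 5th (5th): A
Minor 7th (7th): C

D, F-sharp, A, C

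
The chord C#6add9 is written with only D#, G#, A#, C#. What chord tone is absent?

The full C#6add9 chord is C#, E#, G#, A#, D#.
Comparing with the voicing, the major 3rd (3rd) — E# — is absent.

E#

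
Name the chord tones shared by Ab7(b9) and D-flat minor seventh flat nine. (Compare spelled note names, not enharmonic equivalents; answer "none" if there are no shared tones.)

A♭

Ab7(b9) = A♭, C, E♭, G♭, B𝄫.
D-flat minor seventh flat nine = D♭, F♭, A♭, C♭, E𝄫.
Shared: A♭.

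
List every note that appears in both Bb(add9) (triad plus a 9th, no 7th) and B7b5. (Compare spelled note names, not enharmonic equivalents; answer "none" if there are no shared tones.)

F

Bb(add9): Bb D F C
B7b5: B D# F A
Common to both → F.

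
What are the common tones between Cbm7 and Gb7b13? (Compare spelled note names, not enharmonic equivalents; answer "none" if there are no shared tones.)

Ebb, Gb

Cbm7: Cb Ebb Gb Bbb
Gb7b13: Gb Bb Db Fb Ebb
Common to both → Ebb, Gb.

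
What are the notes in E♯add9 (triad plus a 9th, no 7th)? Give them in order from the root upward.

E#, G##, B#, F##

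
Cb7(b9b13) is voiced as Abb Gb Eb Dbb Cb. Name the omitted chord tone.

Cb7(b9b13) = Cb, Eb, Gb, Bbb, Dbb, Abb. The voicing lacks the 7th (minor 7th), Bbb.

Bbb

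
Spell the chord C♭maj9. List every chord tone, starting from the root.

Cb Eb Gb Bb Db

Root Cb, quality major ninth:
Cb — root
Eb — major 3rd
Gb — perfect 5th
Bb — major 7th
Db — major 9th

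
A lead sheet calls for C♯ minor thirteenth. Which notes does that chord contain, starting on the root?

C-sharp  E  G-sharp  B  D-sharp  F-sharp  A-sharp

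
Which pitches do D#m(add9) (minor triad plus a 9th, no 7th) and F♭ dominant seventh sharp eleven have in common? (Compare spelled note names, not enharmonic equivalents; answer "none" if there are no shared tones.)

none

D#m(add9): D♯ F♯ A♯ E♯
F♭ dominant seventh sharp eleven: F♭ A♭ C♭ E𝄫 B♭
Common to both → none.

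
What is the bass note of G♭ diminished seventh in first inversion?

Bbb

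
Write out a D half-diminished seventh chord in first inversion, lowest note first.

F, Ab, C, D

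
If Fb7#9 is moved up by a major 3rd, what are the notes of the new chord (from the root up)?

Ab, C, Eb, Gb, B

Transposed root: Fb → Ab (major 3rd up). So we spell Ab dominant seventh sharp nine:
Root: Ab
Major 3rd (3rd): C
Perfect 5th (5th): Eb
Minor 7th (7th): Gb
Augmented 9th (9th): B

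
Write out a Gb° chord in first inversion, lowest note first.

Gb° = Gb–Bbb–Dbb; first inversion → third (Bbb) lowest.

Bbb Dbb Gb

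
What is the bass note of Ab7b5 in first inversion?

Ab7b5 in root position is Ab–C–Ebb–Gb.
First inversion places the third in the bass, which is C.

C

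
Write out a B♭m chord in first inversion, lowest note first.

Db F Bb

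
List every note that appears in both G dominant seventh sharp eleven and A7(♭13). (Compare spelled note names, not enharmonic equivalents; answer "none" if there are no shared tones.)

G F C#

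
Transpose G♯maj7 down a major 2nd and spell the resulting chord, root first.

G# down a major 2nd → F#. New chord: F# major seventh.
root → F#
3rd (major 3rd) → A#
5th (perfect 5th) → C#
7th (major 7th) → E#

F#, A#, C#, E#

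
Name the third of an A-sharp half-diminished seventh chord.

Root of A-sharp half-diminished seventh = A♯. The 3rd is a minor 3rd: A♯ up a minor 3rd → C♯.

C♯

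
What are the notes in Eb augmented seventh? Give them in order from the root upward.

Eb, G, B, Db

Eb augmented seventh: augmented seventh on Eb.
Eb — root
G — major 3rd
B — augmented 5th
Db — minor 7th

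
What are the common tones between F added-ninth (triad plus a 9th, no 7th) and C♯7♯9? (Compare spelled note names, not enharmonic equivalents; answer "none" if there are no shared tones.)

none

F added-ninth: F A C G
C♯7♯9: C# E# G# B D##
Common to both → none.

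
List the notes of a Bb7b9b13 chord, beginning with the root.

B♭, D, F, A♭, C♭, G♭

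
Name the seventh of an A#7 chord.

G#

Root of A#7 = A#. The 7th is a minor 7th: A# up a minor 7th → G#.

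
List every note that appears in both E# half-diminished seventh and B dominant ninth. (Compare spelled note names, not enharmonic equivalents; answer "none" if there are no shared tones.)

E# half-diminished seventh: E-sharp G-sharp B D-sharp
B dominant ninth: B D-sharp F-sharp A C-sharp
Common to both → B, D-sharp.

B – D-sharp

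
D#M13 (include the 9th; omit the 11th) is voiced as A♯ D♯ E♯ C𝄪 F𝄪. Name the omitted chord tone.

B♯

D#M13 = D♯, F𝄪, A♯, C𝄪, E♯, B♯. The voicing lacks the 13th (major 13th), B♯.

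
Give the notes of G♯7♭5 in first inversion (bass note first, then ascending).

B#  D  F#  G#

G♯7♭5 = G#–B#–D–F#; first inversion → third (B#) lowest.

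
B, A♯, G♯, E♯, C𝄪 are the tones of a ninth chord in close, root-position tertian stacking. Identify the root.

Arranged so that each adjacent pair is a third by letter name: A♯ – C𝄪 – E♯ – G♯ – B.
The bottom of that stack, A♯, is the root (this is A♯ dominant seventh flat nine).

A♯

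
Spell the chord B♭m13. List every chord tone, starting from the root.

Bb, Db, F, Ab, C, Eb, G

B♭m13: minor thirteenth on Bb.
Root: Bb
Minor 3rd (3rd): Db
Perfect 5th (5th): F
Minor 7th (7th): Ab
Major 9th (9th): C
Perfect 11th (11th): Eb
Major 13th (13th): G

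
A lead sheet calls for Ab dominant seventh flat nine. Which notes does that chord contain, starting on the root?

Root Ab, quality dominant seventh flat nine:
Ab — root
C — major 3rd
Eb — perfect 5th
Gb — minor 7th
Bbb — minor 9th

Ab, C, Eb, Gb, Bbb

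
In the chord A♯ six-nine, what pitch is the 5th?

E-sharp

A♯ six-nine is built on A-sharp; its 5th is a perfect 5th above the root.
A fifth above A uses the letter E, and the perfect 5th above A-sharp is E-sharp.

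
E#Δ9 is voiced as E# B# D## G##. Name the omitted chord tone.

F##

E#Δ9 = E#, G##, B#, D##, F##. The voicing lacks the 9th (major 9th), F##.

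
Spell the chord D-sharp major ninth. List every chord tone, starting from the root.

D♯  F𝄪  A♯  C𝄪  E♯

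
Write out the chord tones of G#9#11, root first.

G#, B#, D#, F#, A#, C##

Root G#, quality dominant ninth sharp eleven:
- root: G#
- major 3rd: B#
- perfect 5th: D#
- minor 7th: F#
- major 9th: A#
- augmented 11th: C##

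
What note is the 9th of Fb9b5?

Gb

Root of Fb9b5 = Fb. The 9th is a major 9th: Fb up a major 9th → Gb.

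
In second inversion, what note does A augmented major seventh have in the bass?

E-sharp

A augmented major seventh in root position is A–C-sharp–E-sharp–G-sharp.
Second inversion places the fifth in the bass, which is E-sharp.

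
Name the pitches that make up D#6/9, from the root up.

D#, F##, A#, B#, E#

Root D#, quality six-nine:
root → D#
3rd (major 3rd) → F##
5th (perfect 5th) → A#
6th (major 6th) → B#
9th (major 9th) → E#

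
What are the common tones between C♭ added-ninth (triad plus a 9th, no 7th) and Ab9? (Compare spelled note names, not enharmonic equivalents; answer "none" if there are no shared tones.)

C♭ added-ninth: Cb Eb Gb Db
Ab9: Ab C Eb Gb Bb
Common to both → Eb, Gb.

Eb – Gb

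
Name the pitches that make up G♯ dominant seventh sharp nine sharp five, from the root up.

G-sharp B-sharp D-double-sharp F-sharp A-double-sharp

G♯ dominant seventh sharp nine sharp five: dominant seventh sharp nine sharp five on G-sharp.
G-sharp — root
B-sharp — major 3rd
D-double-sharp — augmented 5th
F-sharp — minor 7th
A-double-sharp — augmented 9th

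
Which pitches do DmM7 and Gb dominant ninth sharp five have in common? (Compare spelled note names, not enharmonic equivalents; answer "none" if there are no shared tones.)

D

DmM7: D F A C#
Gb dominant ninth sharp five: Gb Bb D Fb Ab
Common to both → D.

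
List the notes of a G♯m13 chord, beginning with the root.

G♯m13: minor thirteenth on G♯.
Root: G♯
Minor 3rd (3rd): B
Perfect 5th (5th): D♯
Minor 7th (7th): F♯
Major 9th (9th): A♯
Perfect 11th (11th): C♯
Major 13th (13th): E♯

G♯ – B – D♯ – F♯ – A♯ – C♯ – E♯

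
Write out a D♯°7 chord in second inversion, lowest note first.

D♯°7 = D#–F#–A–C; second inversion → fifth (A) lowest.

A – C – D# – F#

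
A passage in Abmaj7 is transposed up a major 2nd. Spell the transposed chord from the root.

Bb D F A

Transposed root: Ab → Bb (major 2nd up). So we spell Bb major seventh:
Root: Bb
Major 3rd (3rd): D
Perfect 5th (5th): F
Major 7th (7th): A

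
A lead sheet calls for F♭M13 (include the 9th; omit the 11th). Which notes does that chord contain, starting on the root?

Root Fb, quality major thirteenth:
- root: Fb
- major 3rd: Ab
- perfect 5th: Cb
- major 7th: Eb
- major 9th: Gb
- major 13th: Db

Fb Ab Cb Eb Gb Db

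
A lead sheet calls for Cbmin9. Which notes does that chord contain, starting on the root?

Cbmin9 is a minor ninth built on C♭.
- root: C♭
- minor 3rd: E𝄫
- perfect 5th: G♭
- minor 7th: B𝄫
- major 9th: D♭

C♭ E𝄫 G♭ B𝄫 D♭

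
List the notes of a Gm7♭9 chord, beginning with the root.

Gm7♭9: minor seventh flat nine on G.
- root: G
- minor 3rd: Bb
- perfect 5th: D
- minor 7th: F
- minor 9th: Ab

G Bb D F Ab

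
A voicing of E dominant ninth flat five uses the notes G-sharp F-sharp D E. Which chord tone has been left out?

E dominant ninth flat five = E, G-sharp, B-flat, D, F-sharp. The voicing lacks the 5th (diminished 5th), B-flat.

B-flat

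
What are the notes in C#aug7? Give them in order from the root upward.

C# – E# – G## – B

C#aug7: augmented seventh on C#.
C# — root
E# — major 3rd
G## — augmented 5th
B — minor 7th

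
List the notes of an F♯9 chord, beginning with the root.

F# – A# – C# – E – G#

F♯9: dominant ninth on F#.
F# — root
A# — major 3rd
C# — perfect 5th
E — minor 7th
G# — major 9th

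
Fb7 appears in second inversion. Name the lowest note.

Cb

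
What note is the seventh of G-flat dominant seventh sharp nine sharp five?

Fb

G-flat dominant seventh sharp nine sharp five is built on Gb; its 7th is a minor 7th above the root.
A seventh above G uses the letter F, and the minor 7th above Gb is Fb.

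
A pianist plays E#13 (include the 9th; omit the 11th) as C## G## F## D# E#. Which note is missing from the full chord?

B#

The full E#13 chord is E#, G##, B#, D#, F##, C##.
Comparing with the voicing, the perfect 5th (5th) — B# — is absent.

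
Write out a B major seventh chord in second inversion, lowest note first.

B major seventh = B–D-sharp–F-sharp–A-sharp; second inversion → fifth (F-sharp) lowest.

F-sharp  A-sharp  B  D-sharp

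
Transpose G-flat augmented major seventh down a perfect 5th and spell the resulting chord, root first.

Transposed root: Gb → Cb (perfect 5th down). So we spell Cb augmented major seventh:
- root: Cb
- major 3rd: Eb
- augmented 5th: G
- major 7th: Bb

Cb – Eb – G – Bb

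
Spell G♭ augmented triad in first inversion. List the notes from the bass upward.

B-flat D G-flat

G♭ augmented triad = G-flat–B-flat–D; first inversion → third (B-flat) lowest.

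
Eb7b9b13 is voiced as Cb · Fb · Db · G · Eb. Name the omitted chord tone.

Bb

Eb7b9b13 = Eb, G, Bb, Db, Fb, Cb. The voicing lacks the 5th (perfect 5th), Bb.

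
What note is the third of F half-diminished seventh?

Root of F half-diminished seventh = F. The 3rd is a minor 3rd: F up a minor 3rd → A-flat.

A-flat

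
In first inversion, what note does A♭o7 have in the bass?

Cb

A♭o7 = Ab–Cb–Ebb–Gbb. First inversion → third in the bass = Cb.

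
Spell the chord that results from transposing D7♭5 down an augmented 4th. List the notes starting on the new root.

Ab C Ebb Gb

An augmented 4th down from D is Ab, so the new chord is Ab dominant seventh flat five.
Root: Ab
Major 3rd (3rd): C
Diminished 5th (5th): Ebb
Minor 7th (7th): Gb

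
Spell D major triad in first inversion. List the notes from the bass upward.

In root position, D major triad is D–F-sharp–A.
First inversion puts the third (F-sharp) in the bass.

F-sharp, A, D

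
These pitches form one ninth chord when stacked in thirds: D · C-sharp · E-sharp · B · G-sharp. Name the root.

C-sharp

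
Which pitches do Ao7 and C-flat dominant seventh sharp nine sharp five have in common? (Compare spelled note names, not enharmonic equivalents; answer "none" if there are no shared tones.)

Ao7: A C Eb Gb
C-flat dominant seventh sharp nine sharp five: Cb Eb G Bbb D
Common to both → Eb.

Eb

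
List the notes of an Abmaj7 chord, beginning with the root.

Ab  C  Eb  G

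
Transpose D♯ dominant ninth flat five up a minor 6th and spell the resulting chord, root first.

Transposed root: D# → B (minor 6th up). So we spell B dominant ninth flat five:
root → B
3rd (major 3rd) → D#
5th (diminished 5th) → F
7th (minor 7th) → A
9th (major 9th) → C#

B, D#, F, A, C#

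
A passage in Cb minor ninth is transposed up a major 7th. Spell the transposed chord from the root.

A major 7th up from C-flat is B-flat, so the new chord is B-flat minor ninth.
B-flat — root
D-flat — minor 3rd
F — perfect 5th
A-flat — minor 7th
C — major 9th

B-flat  D-flat  F  A-flat  C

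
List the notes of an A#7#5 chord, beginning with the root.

A#, C##, E##, G#

A#7#5 is an augmented seventh built on A#.
Root: A#
Major 3rd (3rd): C##
Augmented 5th (5th): E##
Minor 7th (7th): G#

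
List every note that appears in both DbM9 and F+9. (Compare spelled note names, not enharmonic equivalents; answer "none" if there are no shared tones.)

F Eb

DbM9: Db F Ab C Eb
F+9: F A C# Eb G
Common to both → F, Eb.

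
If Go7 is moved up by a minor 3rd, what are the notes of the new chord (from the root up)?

A minor 3rd up from G is B♭, so the new chord is B♭ diminished seventh.
root → B♭
3rd (minor 3rd) → D♭
5th (diminished 5th) → F♭
7th (diminished 7th) → A𝄫

B♭ – D♭ – F♭ – A𝄫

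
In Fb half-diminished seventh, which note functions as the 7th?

E-double-flat

Fb half-diminished seventh is built on F-flat; its 7th is a minor 7th above the root.
A seventh above F uses the letter E, and the minor 7th above F-flat is E-double-flat.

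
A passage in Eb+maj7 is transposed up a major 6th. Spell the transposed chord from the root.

C – E – G# – B

Transposed root: Eb → C (major 6th up). So we spell C augmented major seventh:
- root: C
- major 3rd: E
- augmented 5th: G#
- major 7th: B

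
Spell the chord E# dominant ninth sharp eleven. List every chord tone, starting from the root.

E-sharp, G-double-sharp, B-sharp, D-sharp, F-double-sharp, A-double-sharp

Root E-sharp, quality dominant ninth sharp eleven:
- root: E-sharp
- major 3rd: G-double-sharp
- perfect 5th: B-sharp
- minor 7th: D-sharp
- major 9th: F-double-sharp
- augmented 11th: A-double-sharp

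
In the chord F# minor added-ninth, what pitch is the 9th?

G-sharp

Root of F# minor added-ninth = F-sharp. The 9th is a major 9th: F-sharp up a major 9th → G-sharp.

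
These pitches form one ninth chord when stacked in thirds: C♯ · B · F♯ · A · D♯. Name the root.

Stacking in thirds gives B – D♯ – F♯ – A – C♯, so B is the root — B dominant ninth.

B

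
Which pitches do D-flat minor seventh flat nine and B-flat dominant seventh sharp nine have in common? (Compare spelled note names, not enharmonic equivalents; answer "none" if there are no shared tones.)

D-flat minor seventh flat nine: D-flat F-flat A-flat C-flat E-double-flat
B-flat dominant seventh sharp nine: B-flat D F A-flat C-sharp
Common to both → A-flat.

A-flat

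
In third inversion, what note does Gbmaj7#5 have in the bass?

F

Gbmaj7#5 = Gb–Bb–D–F. Third inversion → seventh in the bass = F.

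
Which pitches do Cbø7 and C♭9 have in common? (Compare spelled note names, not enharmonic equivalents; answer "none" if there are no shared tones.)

Cbø7 = Cb, Ebb, Gbb, Bbb.
C♭9 = Cb, Eb, Gb, Bbb, Db.
Shared: Cb, Bbb.

Cb, Bbb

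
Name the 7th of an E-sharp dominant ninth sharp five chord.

D-sharp

E-sharp dominant ninth sharp five is built on E-sharp; its 7th is a minor 7th above the root.
A seventh above E uses the letter D, and the minor 7th above E-sharp is D-sharp.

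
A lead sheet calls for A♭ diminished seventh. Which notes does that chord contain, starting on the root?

Ab – Cb – Ebb – Gbb

A♭ diminished seventh is a diminished seventh built on Ab.
root → Ab
3rd (minor 3rd) → Cb
5th (diminished 5th) → Ebb
7th (diminished 7th) → Gbb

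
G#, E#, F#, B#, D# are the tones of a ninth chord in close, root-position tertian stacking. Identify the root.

E#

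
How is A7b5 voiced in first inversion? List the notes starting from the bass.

C♯, E♭, G, A

In root position, A7b5 is A–C♯–E♭–G.
First inversion puts the third (C♯) in the bass.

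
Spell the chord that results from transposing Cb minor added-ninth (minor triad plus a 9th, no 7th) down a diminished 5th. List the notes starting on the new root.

Cb down a diminished 5th → F. New chord: F minor added-ninth.
Root: F
Minor 3rd (3rd): Ab
Perfect 5th (5th): C
Major 9th (9th): G

F  Ab  C  G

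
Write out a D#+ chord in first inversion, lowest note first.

F𝄪 – A𝄪 – D♯

D#+ = D♯–F𝄪–A𝄪; first inversion → third (F𝄪) lowest.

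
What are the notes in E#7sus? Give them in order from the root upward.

E#, A#, B#, D#

Root E#, quality dominant seventh suspended fourth:
root → E#
4th (perfect 4th) → A#
5th (perfect 5th) → B#
7th (minor 7th) → D#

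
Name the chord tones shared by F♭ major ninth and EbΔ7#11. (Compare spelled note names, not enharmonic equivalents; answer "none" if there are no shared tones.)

Eb

F♭ major ninth = Fb, Ab, Cb, Eb, Gb.
EbΔ7#11 = Eb, G, Bb, D, A.
Shared: Eb.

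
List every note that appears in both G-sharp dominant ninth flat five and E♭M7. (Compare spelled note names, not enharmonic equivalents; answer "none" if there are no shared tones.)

D

G-sharp dominant ninth flat five = G#, B#, D, F#, A#.
E♭M7 = Eb, G, Bb, D.
Shared: D.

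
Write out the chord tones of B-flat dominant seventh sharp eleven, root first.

Bb – D – F – Ab – E

B-flat dominant seventh sharp eleven: dominant seventh sharp eleven on Bb.
root → Bb
3rd (major 3rd) → D
5th (perfect 5th) → F
7th (minor 7th) → Ab
11th (augmented 11th) → E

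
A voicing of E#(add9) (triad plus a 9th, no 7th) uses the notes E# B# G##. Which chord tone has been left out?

F##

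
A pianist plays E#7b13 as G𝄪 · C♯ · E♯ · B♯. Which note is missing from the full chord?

D♯

The full E#7b13 chord is E♯, G𝄪, B♯, D♯, C♯.
Comparing with the voicing, the minor 7th (7th) — D♯ — is absent.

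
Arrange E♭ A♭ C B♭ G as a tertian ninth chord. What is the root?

Stacking in thirds gives A♭ – C – E♭ – G – B♭, so A♭ is the root — A♭ major ninth.

A♭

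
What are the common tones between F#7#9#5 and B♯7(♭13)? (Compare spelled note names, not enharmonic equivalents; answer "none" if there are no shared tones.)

F#7#9#5 = F#, A#, C##, E, G##.
B♯7(♭13) = B#, D##, F##, A#, G#.
Shared: A#.

A#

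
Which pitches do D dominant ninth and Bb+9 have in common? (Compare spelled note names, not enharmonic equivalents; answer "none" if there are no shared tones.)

D dominant ninth = D, F#, A, C, E.
Bb+9 = Bb, D, F#, Ab, C.
Shared: D, F#, C.

D – F# – C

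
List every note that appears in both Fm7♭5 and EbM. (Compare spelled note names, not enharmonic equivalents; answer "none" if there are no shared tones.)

Eb

Fm7♭5: F Ab Cb Eb
EbM: Eb G Bb
Common to both → Eb.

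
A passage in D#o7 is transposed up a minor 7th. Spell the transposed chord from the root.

C#, E, G, Bb

D# up a minor 7th → C#. New chord: C# diminished seventh.
C# — root
E — minor 3rd
G — diminished 5th
Bb — diminished 7th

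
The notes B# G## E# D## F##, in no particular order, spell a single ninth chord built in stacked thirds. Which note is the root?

E#

Arranged so that each adjacent pair is a third by letter name: E# – G## – B# – D## – F##.
The bottom of that stack, E#, is the root (this is E# major ninth).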